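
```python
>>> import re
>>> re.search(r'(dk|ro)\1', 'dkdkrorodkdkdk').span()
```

(0, 4)

A backreference is literal: `\1` must see the identical characters the first group matched.
The match spans [0:4] → 'dkdk'.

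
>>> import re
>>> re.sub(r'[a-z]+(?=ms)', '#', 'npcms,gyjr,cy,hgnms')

The lookaround is zero-width — it requires the adjacent text to match without consuming it, so the asserted text isn't part of the match.
Matches: at [0:3] → 'npc'; at [14:17] → 'hgn'.
`sub` substitutes '#' at each match site.

'#ms,gyjr,cy,#ms'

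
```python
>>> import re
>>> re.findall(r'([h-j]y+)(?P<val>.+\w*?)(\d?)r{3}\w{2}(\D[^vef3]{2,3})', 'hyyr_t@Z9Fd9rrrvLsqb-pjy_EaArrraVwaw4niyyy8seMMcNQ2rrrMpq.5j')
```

[('hyy', 'r_t@Z9Fd9rrrvLsqb-pjy_EaArrraVwaw4niyyy8seMMcNQ2', '', 'q.5j')]

Pattern: a character in [h-j], then one or more of the literal 'y' (captured); then one or more of any character, then zero or more of a word character (lazy) (captured as 'val'); then optionally a digit (captured); then exactly 3 of a literal 'r', then exactly 2 of a word character; then a non-digit, then 2 to 3 of any character except [vef3] (captured).
Matches: at [0:60] match 'hyyr_t@Z9Fd9rrrvLsqb-pjy_EaArrraVwaw4niyyy8seMMcNQ2rrrMpq.5j', groups = ('hyy', 'r_t@Z9Fd9rrrvLsqb-pjy_EaArrraVwaw4niyyy8seMMcNQ2', '', 'q.5j').
4 groups means the one result is a tuple of 4 captured strings — 1 here.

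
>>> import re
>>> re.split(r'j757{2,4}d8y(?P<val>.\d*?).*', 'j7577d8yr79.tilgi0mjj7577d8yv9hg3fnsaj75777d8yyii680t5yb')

['', 'r', '']

Pattern: the literal 'j75', then 2 to 4 of a literal '7', then the literal 'd8y'; then any character, then zero or more of a digit (lazy) (captured as 'val'); then zero or more of any character.
The group in the pattern means `split` returns the separators' captures alongside the pieces.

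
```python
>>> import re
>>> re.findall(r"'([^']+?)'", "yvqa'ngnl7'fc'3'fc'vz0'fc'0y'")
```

Scanning left to right: at [4:11] match "'ngnl7'", group 1 = 'ngnl7'; at [13:16] match "'3'", group 1 = '3'; at [18:23] match "'vz0'", group 1 = 'vz0'; at [25:29] match "'0y'", group 1 = '0y'.
With a single group, `findall` returns only what that group captured — 4 items.

['ngnl7', '3', 'vz0', '0y']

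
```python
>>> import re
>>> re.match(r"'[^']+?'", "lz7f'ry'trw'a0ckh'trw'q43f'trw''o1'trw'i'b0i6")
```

`re.match` won't scan ahead — the pattern has to work from the very first character.
Here the pattern fails at index 0, so the call returns None.

None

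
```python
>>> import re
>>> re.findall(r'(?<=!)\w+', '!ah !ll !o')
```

['ah', 'll', 'o']

The lookaround is zero-width — it requires the adjacent text to match without consuming it, so the asserted text isn't part of the match.
Scanning left to right: at [1:3] → 'ah'; at [5:7] → 'll'; at [9:10] → 'o'.
No capturing groups, so `findall` returns the 3 full match strings.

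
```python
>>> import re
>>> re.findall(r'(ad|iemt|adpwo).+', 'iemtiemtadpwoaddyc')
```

['iemt']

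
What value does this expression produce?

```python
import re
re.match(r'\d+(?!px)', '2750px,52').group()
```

'275'

The negative lookaround is zero-width — it rules out positions where the adjacent text would match, without consuming anything.
`re.match` only tries the pattern at the start of the string.
The match spans [0:3] → '275'.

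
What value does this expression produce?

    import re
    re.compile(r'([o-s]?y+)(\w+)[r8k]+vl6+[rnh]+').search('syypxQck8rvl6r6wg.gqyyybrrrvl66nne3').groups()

('syy', 'pxQck8')

This matches optionally a character in [o-s], then one or more of a literal 'y' (captured); then one or more of a word character (captured); then one or more of one of [r8k]; then the literal 'vl', then one or more of the literal '6', then one or more of one of [rnh].
`re.search` scans for the first position where the pattern succeeds.
The match spans [0:14] → 'syypxQck8rvl6r'.
Captured: group 1 = 'syy', group 2 = 'pxQck8'.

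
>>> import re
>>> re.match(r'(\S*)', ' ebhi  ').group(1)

''

The match spans [0:0] → ''.
Captured: group 1 = ''.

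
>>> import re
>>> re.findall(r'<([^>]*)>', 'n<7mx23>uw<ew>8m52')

Walking the string: at [1:8] match '<7mx23>', group 1 = '7mx23'; at [10:14] match '<ew>', group 1 = 'ew'.
Because there's exactly one group, `findall` drops the full match and keeps group 1 from each hit.

['7mx23', 'ew']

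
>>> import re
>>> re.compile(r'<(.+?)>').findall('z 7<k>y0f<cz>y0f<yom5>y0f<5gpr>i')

With the lazy modifier that quantifier settles for the fewest repetitions that let the rest of the pattern succeed (the atoms after it are unaffected and can still be greedy).
Because there's exactly one group, `findall` drops the full match and keeps group 1 from each hit.

['k', 'cz', 'yom5', '5gpr']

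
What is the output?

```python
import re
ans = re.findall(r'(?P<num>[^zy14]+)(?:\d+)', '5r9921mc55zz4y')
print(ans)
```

['5r992', 'mc5']

Pattern: one or more of any character except [zy14] (captured as 'num'); then one or more of a digit (non-capturing group).
Scanning left to right: at [0:6] match '5r9921', group 1 = '5r992'; at [6:10] match 'mc55', group 1 = 'mc5'.
Because there's exactly one group, `findall` drops the full match and keeps group 1 from each hit.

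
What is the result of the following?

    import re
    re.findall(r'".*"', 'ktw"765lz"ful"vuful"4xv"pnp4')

['"765lz"ful"vuful"4xv"']

Walking the string: at [3:24] → '"765lz"ful"vuful"4xv"'.
`findall` yields the raw match text (1 of them) because the pattern has no groups.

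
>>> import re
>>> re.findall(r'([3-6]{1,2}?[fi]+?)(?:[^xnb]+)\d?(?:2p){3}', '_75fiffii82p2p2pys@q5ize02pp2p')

['5f']

Pattern: 1 to 2 of a character in [3-6] (lazy), then one or more of one of [fi] (lazy) (captured); then one or more of any character except [xnb] (non-capturing group); then optionally a digit, then the literal '2p' repeated 3 times.
Lazy quantifiers expand one character at a time until the remainder of the pattern can match.
Walking the string: at [2:16] match '5fiffii82p2p2p', group 1 = '5f'.
`findall` collects group 1 from the one match (1 total).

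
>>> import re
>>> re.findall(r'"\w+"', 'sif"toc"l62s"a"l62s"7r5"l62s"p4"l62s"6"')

Scanning left to right: at [3:8] → '"toc"'; at [12:15] → '"a"'; at [19:24] → '"7r5"'; at [28:32] → '"p4"'; at [36:39] → '"6"'.
With no groups in the pattern, `findall` gives back each whole match — 5 here.

['"toc"', '"a"', '"7r5"', '"p4"', '"6"']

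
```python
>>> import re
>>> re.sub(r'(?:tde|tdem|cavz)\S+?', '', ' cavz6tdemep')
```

The regex engine tests alternatives in the order written; an earlier branch that matches wins even if a later one would match more.
Matches: at [1:6] → 'cavz6'; at [6:10] → 'tdem'.
`sub` substitutes '' at each match site.

' ep'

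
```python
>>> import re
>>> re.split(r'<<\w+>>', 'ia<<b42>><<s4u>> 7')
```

['ia', '', ' 7']

Matches to split on: at [2:9] → '<<b42>>'; at [9:16] → '<<s4u>>'.
The string is cut at each match, leaving 3 pieces.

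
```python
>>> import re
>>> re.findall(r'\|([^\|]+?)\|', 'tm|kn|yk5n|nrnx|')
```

Scanning left to right: at [2:6] match '|kn|', group 1 = 'kn'; at [10:16] match '|nrnx|', group 1 = 'nrnx'.
With a single group, `findall` returns only what that group captured — 2 items.

['kn', 'nrnx']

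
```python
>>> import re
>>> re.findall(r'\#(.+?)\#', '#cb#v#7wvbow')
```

A `+?`/`*?`/`{m,n}?` starts at its minimum and grows only as far as needed for what follows to match.
Scanning left to right: at [0:4] match '#cb#', group 1 = 'cb'.
One capturing group, so `findall` returns just the captured substring from the one match — 1 in all.

['cb']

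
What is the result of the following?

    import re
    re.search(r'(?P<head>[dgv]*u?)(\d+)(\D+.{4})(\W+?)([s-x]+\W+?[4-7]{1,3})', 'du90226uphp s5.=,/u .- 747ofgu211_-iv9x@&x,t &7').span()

(0, 26)

The match spans [0:26] → 'du90226uphp s5.=,/u .- 747'.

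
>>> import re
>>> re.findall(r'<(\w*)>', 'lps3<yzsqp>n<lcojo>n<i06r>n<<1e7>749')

['yzsqp', 'lcojo', 'i06r', '1e7']

Walking the string: at [4:11] match '<yzsqp>', group 1 = 'yzsqp'; at [12:19] match '<lcojo>', group 1 = 'lcojo'; at [20:26] match '<i06r>', group 1 = 'i06r'; at [28:33] match '<1e7>', group 1 = '1e7'.
One capturing group, so `findall` returns just the captured substring from each match — 4 in all.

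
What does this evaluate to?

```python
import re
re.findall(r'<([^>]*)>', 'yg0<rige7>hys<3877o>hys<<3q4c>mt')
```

['rige7', '3877o', '<3q4c']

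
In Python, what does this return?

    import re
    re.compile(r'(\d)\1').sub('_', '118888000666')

`\1` has to match the exact text group 1 already captured.
Matches: at [0:2] → '11'; at [2:4] → '88'; at [4:6] → '88'; at [6:8] → '00'; at [9:11] → '66'.
Every occurrence is swapped for '_'.

'____0_6'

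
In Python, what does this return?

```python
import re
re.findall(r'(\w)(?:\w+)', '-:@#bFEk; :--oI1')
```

['b', 'o']

The pattern matches a word character (captured); then one or more of a word character (non-capturing group).
Walking the string: at [4:8] match 'bFEk', group 1 = 'b'; at [13:16] match 'oI1', group 1 = 'o'.
`findall` collects group 1 from each match (2 total).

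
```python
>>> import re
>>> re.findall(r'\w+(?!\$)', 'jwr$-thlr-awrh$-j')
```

['jw', 'thlr', 'awr', 'j']

`(?!…)`/`(?<!…)` only lets a position through if the neighbouring text does NOT match; no characters are consumed.
Scanning left to right: at [0:2] → 'jw'; at [5:9] → 'thlr'; at [10:13] → 'awr'; at [16:17] → 'j'.
Since nothing is captured, `findall` lists the 4 matched substrings directly.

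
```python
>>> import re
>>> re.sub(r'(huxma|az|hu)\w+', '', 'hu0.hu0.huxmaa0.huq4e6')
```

'...'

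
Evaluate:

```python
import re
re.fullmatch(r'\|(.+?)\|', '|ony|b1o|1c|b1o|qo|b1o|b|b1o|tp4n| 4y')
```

`re.fullmatch` requires the pattern to consume the entire string.
Here there's no way to consume every character, so the call returns None.

None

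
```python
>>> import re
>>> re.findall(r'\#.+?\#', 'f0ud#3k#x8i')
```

With no groups in the pattern, `findall` gives back each whole match — 1 here.

['#3k#']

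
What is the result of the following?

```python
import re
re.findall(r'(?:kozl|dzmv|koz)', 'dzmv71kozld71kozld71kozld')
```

['dzmv', 'kozl', 'kozl', 'kozl']

Alternation isn't longest-match — the leftmost alternative that fits at this position is chosen.
No capturing groups, so `findall` returns the 4 full match strings.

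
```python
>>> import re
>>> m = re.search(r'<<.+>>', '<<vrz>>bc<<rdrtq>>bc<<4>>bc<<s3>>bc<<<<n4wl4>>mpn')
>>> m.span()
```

(0, 46)

The match spans [0:46] → '<<vrz>>bc<<rdrtq>>bc<<4>>bc<<s3>>bc<<<<n4wl4>>'.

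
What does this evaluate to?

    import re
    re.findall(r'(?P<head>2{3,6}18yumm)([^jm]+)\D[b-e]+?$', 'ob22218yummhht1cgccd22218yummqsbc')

[('22218yumm', 'qs')]

Pattern: 3 to 6 of the literal '2', then the literal '18y', then the literal 'umm' (captured as 'head'); then one or more of any character except [jm] (captured); then a non-digit, then one or more of a character in [b-e] (lazy); then anchored at the end.
`findall` packs the 2 group values into a tuple for every match.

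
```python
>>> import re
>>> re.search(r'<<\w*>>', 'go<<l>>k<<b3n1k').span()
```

(2, 7)

The match spans [2:7] → '<<l>>'.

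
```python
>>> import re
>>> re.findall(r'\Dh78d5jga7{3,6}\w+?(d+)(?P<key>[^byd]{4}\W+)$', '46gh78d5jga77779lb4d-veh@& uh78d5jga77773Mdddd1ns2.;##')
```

The pattern matches a non-digit, then the literal 'h78', then the literal 'd5j'; then the literal 'ga', then 3 to 6 of a literal '7', then one or more of a word character (lazy); then one or more of a literal 'd' (captured); then exactly 4 of any character except [byd], then one or more of a non-word character (captured as 'key'); then anchored at the end.
Lazy quantifiers expand one character at a time until the remainder of the pattern can match.
Scanning left to right: at [27:54] match 'uh78d5jga77773Mdddd1ns2.;##', groups = ('dddd', '1ns2.;##').
With 2 capturing groups, `findall` returns a 2-tuple per match.

[('dddd', '1ns2.;##')]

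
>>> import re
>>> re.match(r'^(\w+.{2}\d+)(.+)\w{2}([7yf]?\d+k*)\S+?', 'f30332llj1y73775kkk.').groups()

The match spans [0:20] → 'f30332llj1y73775kkk.'.
Captured: group 1 = 'f30332llj1y7', group 2 = '3', group 3 = '5kkk'.

('f30332llj1y7', '3', '5kkk')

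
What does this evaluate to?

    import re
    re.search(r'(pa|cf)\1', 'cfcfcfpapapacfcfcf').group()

'cfcf'

After group 1 captures some text, `\1` only succeeds where that same text appears again.
The match spans [0:4] → 'cfcf'.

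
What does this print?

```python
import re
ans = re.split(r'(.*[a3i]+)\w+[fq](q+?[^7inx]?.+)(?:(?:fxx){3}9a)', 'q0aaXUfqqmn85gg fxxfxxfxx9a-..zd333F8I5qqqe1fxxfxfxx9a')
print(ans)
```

The pattern matches zero or more of any character, then one or more of one of [a3i] (captured); then one or more of a word character, then one of [fq]; then one or more of the literal 'q' (lazy), then optionally any character except [7inx], then one or more of any character (captured); then the literal 'fxx' repeated 3 times, then the literal '9a' (non-capturing group).
`re.split` interleaves the captured-group text with the surrounding fragments.

['', 'q0aa', 'qmn85gg ', '-..zd333F8I5qqqe1fxxfxfxx9a']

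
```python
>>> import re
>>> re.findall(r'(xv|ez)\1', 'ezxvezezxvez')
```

`\1` has to match the exact text group 1 already captured.
Matches: at [4:8] match 'ezez', group 1 = 'ez'.
`findall` collects group 1 from the one match (1 total).

['ez']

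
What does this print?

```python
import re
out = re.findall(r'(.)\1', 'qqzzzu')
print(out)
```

The backreference `\1` re-matches whatever the first group consumed, character for character.
Walking the string: at [0:2] match 'qq', group 1 = 'q'; at [2:4] match 'zz', group 1 = 'z'.
With a single group, `findall` returns only what that group captured — 2 items.

['q', 'z']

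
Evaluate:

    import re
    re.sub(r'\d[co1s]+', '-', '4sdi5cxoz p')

'-di-xoz p'

Pattern: a digit; then one or more of one of [co1s].
Matches: at [0:2] → '4s'; at [4:6] → '5c'.
Every occurrence is swapped for '-'.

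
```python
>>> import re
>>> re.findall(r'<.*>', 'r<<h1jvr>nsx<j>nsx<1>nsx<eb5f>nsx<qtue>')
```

['<<h1jvr>nsx<j>nsx<1>nsx<eb5f>nsx<qtue>']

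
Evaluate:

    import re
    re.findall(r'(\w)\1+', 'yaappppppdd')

`\1` has to match the exact text group 1 already captured.
Walking the string: at [1:3] match 'aa', group 1 = 'a'; at [3:9] match 'pppppp', group 1 = 'p'; at [9:11] match 'dd', group 1 = 'd'.
With a single group, `findall` returns only what that group captured — 3 items.

['a', 'p', 'd']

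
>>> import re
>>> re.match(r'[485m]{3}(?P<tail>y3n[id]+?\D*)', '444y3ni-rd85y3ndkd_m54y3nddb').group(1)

'y3ni-rd'

The match spans [0:10] → '444y3ni-rd'.
Captured: group 1 = 'y3ni-rd'.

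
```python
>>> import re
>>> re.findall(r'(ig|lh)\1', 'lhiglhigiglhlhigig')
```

['ig', 'lh', 'ig']

The backreference `\1` re-matches whatever the first group consumed, character for character.
With a single group, `findall` returns only what that group captured — 3 items.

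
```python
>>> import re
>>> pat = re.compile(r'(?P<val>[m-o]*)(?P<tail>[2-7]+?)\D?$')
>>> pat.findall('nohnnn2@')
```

[('nnn', '2')]

The pattern matches zero or more of a character in [m-o] (captured as 'val'); then one or more of a character in [2-7] (lazy) (captured as 'tail'); then optionally a non-digit; then anchored at the end.
Walking the string: at [3:8] match 'nnn2@', groups = ('nnn', '2').
2 groups means the one result is a tuple of 2 captured strings — 1 here.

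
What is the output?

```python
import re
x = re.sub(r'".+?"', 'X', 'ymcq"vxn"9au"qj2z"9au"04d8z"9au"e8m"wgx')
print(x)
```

ymcqX9auX9auX9auXwgx

Because the quantifier is non-greedy, it stops expanding at the earliest point where the rest of the pattern can succeed.
Each match is replaced by 'X'.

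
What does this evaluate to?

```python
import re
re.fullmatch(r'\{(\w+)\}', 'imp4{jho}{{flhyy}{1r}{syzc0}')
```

`fullmatch` succeeds only if the pattern covers the string from start to end.
Here there's no way to consume every character, so the call returns None.

None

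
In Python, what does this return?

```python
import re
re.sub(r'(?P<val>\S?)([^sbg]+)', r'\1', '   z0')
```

''

The pattern matches optionally a non-whitespace character (captured as 'val'); then one or more of any character except [sbg] (captured).
Matches: at [0:5] → '   z0'.
`\1` in the replacement pulls in group 1's text for each match.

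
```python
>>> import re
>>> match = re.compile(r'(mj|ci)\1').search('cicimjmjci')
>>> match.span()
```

The backreference `\1` re-matches whatever the first group consumed, character for character.
`search` walks the string left to right and returns the first match it finds.
The match spans [0:4] → 'cici'.
Captured: group 1 = 'ci'.

(0, 4)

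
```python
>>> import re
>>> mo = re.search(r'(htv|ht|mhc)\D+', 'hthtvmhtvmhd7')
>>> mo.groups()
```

The match spans [0:12] → 'hthtvmhtvmhd'.
Captured: group 1 = 'ht'.

('ht',)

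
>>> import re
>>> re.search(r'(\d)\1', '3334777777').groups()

`\1` has to match the exact text group 1 already captured.
Unlike `match`, `search` isn't anchored — it looks for the pattern anywhere in the string.
The match spans [0:2] → '33'.
Captured: group 1 = '3'.

('3',)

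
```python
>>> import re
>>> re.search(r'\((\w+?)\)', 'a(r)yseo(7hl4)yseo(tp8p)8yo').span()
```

(1, 4)

The match spans [1:4] → '(r)'.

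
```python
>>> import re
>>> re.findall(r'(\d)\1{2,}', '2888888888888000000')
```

The backreference `\1` re-matches whatever the first group consumed, character for character.
Matches: at [1:13] match '888888888888', group 1 = '8'; at [13:19] match '000000', group 1 = '0'.
Because there's exactly one group, `findall` drops the full match and keeps group 1 from each hit.

['8', '0']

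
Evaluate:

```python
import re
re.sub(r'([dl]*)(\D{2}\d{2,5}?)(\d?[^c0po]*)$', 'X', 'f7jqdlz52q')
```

This matches zero or more of one of [dl] (captured); then exactly 2 of a non-digit, then 2 to 5 of a digit (lazy) (captured); then optionally a digit, then zero or more of any character except [c0po] (captured); then anchored at the end.
Matches: at [4:10] → 'dlz52q'.
`sub` substitutes 'X' at each match site.

'f7jqX'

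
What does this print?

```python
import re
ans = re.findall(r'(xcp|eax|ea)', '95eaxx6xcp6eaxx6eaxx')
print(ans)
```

['eax', 'xcp', 'eax', 'eax']

Alternation isn't longest-match — the leftmost alternative that fits at this position is chosen.
Walking the string: at [2:5] match 'eax', group 1 = 'eax'; at [7:10] match 'xcp', group 1 = 'xcp'; at [11:14] match 'eax', group 1 = 'eax'; at [16:19] match 'eax', group 1 = 'eax'.
`findall` collects group 1 from each match (4 total).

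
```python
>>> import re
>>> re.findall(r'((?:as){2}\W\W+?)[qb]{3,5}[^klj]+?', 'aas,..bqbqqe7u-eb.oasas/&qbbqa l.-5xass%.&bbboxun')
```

This matches the literal 'as' repeated 2 times, then a non-word character, then one or more of a non-word character (lazy) (captured); then 3 to 5 of one of [qb], then one or more of any character except [klj] (lazy).
Walking the string: at [19:30] match 'asas/&qbbqa', group 1 = 'asas/&'.
With a single group, `findall` returns only what that group captured — 1 item.

['asas/&']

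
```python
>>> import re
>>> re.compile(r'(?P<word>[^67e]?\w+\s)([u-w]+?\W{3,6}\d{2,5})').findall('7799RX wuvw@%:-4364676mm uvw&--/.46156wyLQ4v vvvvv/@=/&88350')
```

[('7799RX ', 'wuvw@%:-43646'), ('76mm ', 'uvw&--/.46156'), ('wyLQ4v ', 'vvvvv/@=/&88350')]

The pattern matches optionally any character except [67e], then one or more of a word character, then whitespace (captured as 'word'); then one or more of a character in [u-w] (lazy), then 3 to 6 of a non-word character, then 2 to 5 of a digit (captured).
`findall` packs the 2 group values into a tuple for every match.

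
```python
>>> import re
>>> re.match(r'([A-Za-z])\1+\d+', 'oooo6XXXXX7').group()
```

After group 1 captures some text, `\1` only succeeds where that same text appears again.
`re.match` won't scan ahead — the pattern has to work from the very first character.
The match spans [0:5] → 'oooo6'.
Captured: group 1 = 'o'.

'oooo6'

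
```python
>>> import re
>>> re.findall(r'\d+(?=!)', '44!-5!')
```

['44', '5']

The lookaround is zero-width — it requires the adjacent text to match without consuming it, so the asserted text isn't part of the match.
Walking the string: at [0:2] → '44'; at [4:5] → '5'.
`findall` yields the raw match text (2 of them) because the pattern has no groups.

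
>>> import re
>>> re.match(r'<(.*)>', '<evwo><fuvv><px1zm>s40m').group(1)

'evwo><fuvv><px1zm'

With `match`, the pattern is implicitly anchored at the beginning.
The match spans [0:19] → '<evwo><fuvv><px1zm>'.
Captured: group 1 = 'evwo><fuvv><px1zm'.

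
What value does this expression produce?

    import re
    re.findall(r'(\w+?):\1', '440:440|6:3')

`\1` is not a pattern — it's the concrete string captured by group 1, re-applied verbatim.
Walking the string: at [0:7] match '440:440', group 1 = '440'.
Because there's exactly one group, `findall` drops the full match and keeps group 1 from the one hit.

['440']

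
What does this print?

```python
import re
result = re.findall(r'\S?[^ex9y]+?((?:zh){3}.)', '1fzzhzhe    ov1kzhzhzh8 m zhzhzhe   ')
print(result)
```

['zhzhzh8', 'zhzhzhe']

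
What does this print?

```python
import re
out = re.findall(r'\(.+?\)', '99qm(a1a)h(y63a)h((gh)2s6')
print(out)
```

['(a1a)', '(y63a)', '((gh)']

The `?` after the quantifier makes it lazy — it takes as little as possible before letting the rest of the pattern try.
Walking the string: at [4:9] → '(a1a)'; at [10:16] → '(y63a)'; at [17:22] → '((gh)'.
With no groups in the pattern, `findall` gives back each whole match — 3 here.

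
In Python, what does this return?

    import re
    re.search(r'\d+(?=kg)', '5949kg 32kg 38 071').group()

'5949'

Lookahead/lookbehind check context without consuming it, so the matched span excludes the asserted characters.
Unlike `match`, `search` isn't anchored — it looks for the pattern anywhere in the string.
The match spans [0:4] → '5949'.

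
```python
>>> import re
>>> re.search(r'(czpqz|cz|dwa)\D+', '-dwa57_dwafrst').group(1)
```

The match spans [7:14] → 'dwafrst'.
Captured: group 1 = 'dwa'.

'dwa'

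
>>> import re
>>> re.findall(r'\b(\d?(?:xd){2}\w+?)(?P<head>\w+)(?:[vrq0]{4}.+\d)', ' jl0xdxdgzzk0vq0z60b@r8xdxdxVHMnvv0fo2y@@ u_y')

[]

Multiple groups make `findall` return tuples — one 2-tuple for each match.
Nothing in the string satisfies the pattern, so the list is empty.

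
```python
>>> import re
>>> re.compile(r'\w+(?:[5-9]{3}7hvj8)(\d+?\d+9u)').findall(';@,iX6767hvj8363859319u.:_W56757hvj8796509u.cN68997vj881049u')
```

['363859319u', '796509u']

This matches one or more of a word character; then exactly 3 of a character in [5-9], then the literal '7hv', then the literal 'j8' (non-capturing group); then one or more of a digit (lazy), then one or more of a digit, then the literal '9u' (captured).
Matches: at [3:23] match 'iX6767hvj8363859319u', group 1 = '363859319u'; at [25:43] match '_W56757hvj8796509u', group 1 = '796509u'.
Because there's exactly one group, `findall` drops the full match and keeps group 1 from each hit.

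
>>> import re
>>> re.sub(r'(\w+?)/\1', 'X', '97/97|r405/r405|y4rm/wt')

'X|X|y4rm/wt'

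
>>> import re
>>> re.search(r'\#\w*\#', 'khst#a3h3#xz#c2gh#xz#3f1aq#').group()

The match spans [4:10] → '#a3h3#'.

'#a3h3#'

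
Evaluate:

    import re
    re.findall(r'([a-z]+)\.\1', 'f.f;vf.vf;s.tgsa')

The backreference `\1` re-matches whatever the first group consumed, character for character.
One capturing group, so `findall` returns just the captured substring from each match — 2 in all.

['f', 'vf']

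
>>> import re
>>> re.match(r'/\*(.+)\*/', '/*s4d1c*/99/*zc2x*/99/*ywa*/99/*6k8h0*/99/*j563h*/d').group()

'/*s4d1c*/99/*zc2x*/99/*ywa*/99/*6k8h0*/99/*j563h*/'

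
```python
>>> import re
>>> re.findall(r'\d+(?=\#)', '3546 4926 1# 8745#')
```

['1', '8745']

The `(?=…)`/`(?<=…)` assertion just peeks at neighbouring text; it doesn't advance the match position.
Walking the string: at [10:11] → '1'; at [13:17] → '8745'.
Since nothing is captured, `findall` lists the 2 matched substrings directly.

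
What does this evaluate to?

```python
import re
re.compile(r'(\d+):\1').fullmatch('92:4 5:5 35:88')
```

`re.fullmatch` requires the pattern to consume the entire string.
Here the string isn't matched end-to-end, so the call returns None.

None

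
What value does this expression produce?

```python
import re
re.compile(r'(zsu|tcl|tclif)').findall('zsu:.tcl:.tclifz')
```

['zsu', 'tcl', 'tcl']

Alternation isn't longest-match — the leftmost alternative that fits at this position is chosen.
Matches: at [0:3] match 'zsu', group 1 = 'zsu'; at [5:8] match 'tcl', group 1 = 'tcl'; at [10:13] match 'tcl', group 1 = 'tcl'.
Because there's exactly one group, `findall` drops the full match and keeps group 1 from each hit.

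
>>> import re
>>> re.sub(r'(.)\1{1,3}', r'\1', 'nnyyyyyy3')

'nyy3'

`\1` has to match the exact text group 1 already captured.
Each match is replaced using the text its own group 1 captured.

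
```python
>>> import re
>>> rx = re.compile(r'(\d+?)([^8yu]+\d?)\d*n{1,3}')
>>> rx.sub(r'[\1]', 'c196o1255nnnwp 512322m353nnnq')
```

'c[1]q'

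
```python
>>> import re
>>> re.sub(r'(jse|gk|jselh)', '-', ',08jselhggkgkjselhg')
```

',08-lhg---lhg'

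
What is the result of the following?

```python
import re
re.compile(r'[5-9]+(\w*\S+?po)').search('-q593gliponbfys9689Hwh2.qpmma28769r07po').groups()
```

('3gliponbfys9689Hwh2.qpmma28769r07po',)

The match spans [2:39] → '593gliponbfys9689Hwh2.qpmma28769r07po'.
Captured: group 1 = '3gliponbfys9689Hwh2.qpmma28769r07po'.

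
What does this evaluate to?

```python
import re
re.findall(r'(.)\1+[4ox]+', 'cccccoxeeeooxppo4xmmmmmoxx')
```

['c', 'e', 'p', 'm']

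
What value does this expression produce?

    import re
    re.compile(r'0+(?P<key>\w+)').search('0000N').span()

(0, 5)

The match spans [0:5] → '0000N'.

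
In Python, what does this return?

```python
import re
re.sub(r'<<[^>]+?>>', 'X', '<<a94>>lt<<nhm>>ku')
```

'XltXku'

Matches: at [0:7] → '<<a94>>'; at [9:16] → '<<nhm>>'.
`sub` substitutes 'X' at each match site.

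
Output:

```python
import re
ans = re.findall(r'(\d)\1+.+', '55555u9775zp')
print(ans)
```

`\1` is not a pattern — it's the concrete string captured by group 1, re-applied verbatim.
Because there's exactly one group, `findall` drops the full match and keeps group 1 from the one hit.

['5']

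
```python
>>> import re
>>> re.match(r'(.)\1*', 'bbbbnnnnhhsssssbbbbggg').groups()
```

('b',)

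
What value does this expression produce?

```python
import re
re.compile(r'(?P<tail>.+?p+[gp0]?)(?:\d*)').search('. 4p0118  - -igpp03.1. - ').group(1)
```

The match spans [0:8] → '. 4p0118'.
Captured: group 1 = '. 4p0'.

'. 4p0'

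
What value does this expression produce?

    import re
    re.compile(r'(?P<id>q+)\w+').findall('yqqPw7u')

This matches one or more of a literal 'q' (captured as 'id'); then one or more of a word character.
Matches: at [1:7] match 'qqPw7u', group 1 = 'qq'.
One capturing group, so `findall` returns just the captured substring from the one match — 1 in all.

['qq']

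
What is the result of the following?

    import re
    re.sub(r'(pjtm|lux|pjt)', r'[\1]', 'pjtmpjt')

'[pjtm][pjt]'

The regex engine tests alternatives in the order written; an earlier branch that matches wins even if a later one would match more.
Matches: at [0:4] → 'pjtm'; at [4:7] → 'pjt'.
`\1` in the replacement pulls in group 1's text for each match.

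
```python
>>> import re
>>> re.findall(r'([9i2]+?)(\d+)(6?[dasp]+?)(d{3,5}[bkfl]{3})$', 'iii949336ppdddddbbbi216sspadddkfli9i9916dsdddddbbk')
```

The `?` after the quantifier makes it lazy — it takes as little as possible before letting the rest of the pattern try.
4 groups means the one result is a tuple of 4 captured strings — 1 here.

[('i9i', '9916', 'ds', 'dddddbbk')]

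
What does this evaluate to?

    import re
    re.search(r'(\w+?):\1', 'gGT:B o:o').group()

A backreference is literal: `\1` must see the identical characters the first group matched.
The match spans [6:9] → 'o:o'.

'o:o'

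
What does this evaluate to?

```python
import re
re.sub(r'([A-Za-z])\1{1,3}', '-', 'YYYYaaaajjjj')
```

'---'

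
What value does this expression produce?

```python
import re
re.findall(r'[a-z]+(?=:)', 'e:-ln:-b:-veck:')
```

['e', 'ln', 'b', 'veck']

Because the assertion is zero-width, the text it checks is not consumed and won't appear in the result.
`findall` yields the raw match text (4 of them) because the pattern has no groups.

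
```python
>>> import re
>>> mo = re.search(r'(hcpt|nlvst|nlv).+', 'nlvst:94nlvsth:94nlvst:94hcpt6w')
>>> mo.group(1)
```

'nlvst'

The match spans [0:31] → 'nlvst:94nlvsth:94nlvst:94hcpt6w'.
Captured: group 1 = 'nlvst'.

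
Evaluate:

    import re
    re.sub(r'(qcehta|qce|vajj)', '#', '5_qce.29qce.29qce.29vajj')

'5_#.29#.29#.29#'

Matches: at [2:5] → 'qce'; at [8:11] → 'qce'; at [14:17] → 'qce'; at [20:24] → 'vajj'.
Each match is replaced by '#'.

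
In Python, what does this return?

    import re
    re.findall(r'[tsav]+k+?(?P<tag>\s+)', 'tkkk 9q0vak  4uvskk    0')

The pattern matches one or more of one of [tsav], then one or more of a literal 'k' (lazy); then one or more of whitespace (captured as 'tag').
Because there's exactly one group, `findall` drops the full match and keeps group 1 from each hit.

[' ', '  ', '    ']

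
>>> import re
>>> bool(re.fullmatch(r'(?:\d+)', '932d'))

False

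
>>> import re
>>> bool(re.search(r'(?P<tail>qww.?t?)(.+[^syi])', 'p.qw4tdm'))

Here nothing in the string fits, so the call returns None, and `bool(None)` is False.

False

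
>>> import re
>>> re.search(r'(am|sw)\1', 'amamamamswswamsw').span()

(0, 4)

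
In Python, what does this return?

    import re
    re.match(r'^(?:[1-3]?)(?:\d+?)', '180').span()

(0, 2)

Pattern: anchored at the start of the string; then optionally a character in [1-3] (non-capturing group); then one or more of a digit (lazy) (non-capturing group).
The `?` after the quantifier makes it lazy — it takes as little as possible before letting the rest of the pattern try.
`match` is anchored at position 0; if the pattern doesn't fit there, it returns None.
The match spans [0:2] → '18'.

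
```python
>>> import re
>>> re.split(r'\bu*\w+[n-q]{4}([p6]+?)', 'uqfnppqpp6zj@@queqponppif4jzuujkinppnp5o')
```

['', '6', 'zj@@', 'p', '5o']

This matches a word boundary (`\b`, zero-width); then zero or more of a literal 'u'; then one or more of a word character, then exactly 4 of a character in [n-q]; then one or more of one of [p6] (lazy) (captured).
With a capturing group present, the delimiter's captured portion is kept in the result list.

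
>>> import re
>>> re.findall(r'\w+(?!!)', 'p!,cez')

The negative lookaround is zero-width — it rules out positions where the adjacent text would match, without consuming anything.
No capturing groups, so `findall` returns the 1 full match string.

['cez']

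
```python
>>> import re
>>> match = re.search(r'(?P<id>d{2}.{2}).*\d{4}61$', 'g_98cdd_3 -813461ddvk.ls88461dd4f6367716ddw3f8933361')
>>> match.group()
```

Pattern: exactly 2 of a literal 'd', then exactly 2 of any character (captured as 'id'); then zero or more of any character, then exactly 4 of a digit, then the literal '61'; then anchored at the end.
Unlike `match`, `search` isn't anchored — it looks for the pattern anywhere in the string.
The match spans [5:52] → 'dd_3 -813461ddvk.ls88461dd4f6367716ddw3f8933361'.
Captured: group 1 = 'dd_3'.

'dd_3 -813461ddvk.ls88461dd4f6367716ddw3f8933361'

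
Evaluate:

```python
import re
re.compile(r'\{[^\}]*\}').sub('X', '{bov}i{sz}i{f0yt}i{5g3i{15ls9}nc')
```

Matches: at [0:5] → '{bov}'; at [6:10] → '{sz}'; at [11:17] → '{f0yt}'; at [18:30] → '{5g3i{15ls9}'.
Every occurrence is swapped for 'X'.

'XiXiXiXnc'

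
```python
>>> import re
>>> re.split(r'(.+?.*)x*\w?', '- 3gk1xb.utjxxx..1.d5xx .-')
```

Pattern: one or more of any character (lazy), then zero or more of any character (captured); then zero or more of a literal 'x', then optionally a word character.
Matches to split on: at [0:26] → '- 3gk1xb.utjxxx..1.d5xx .-'.
With a capturing group present, the delimiter's captured portion is kept in the result list.

['', '- 3gk1xb.utjxxx..1.d5xx .-', '']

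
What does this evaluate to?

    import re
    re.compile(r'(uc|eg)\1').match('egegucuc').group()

`\1` has to match the exact text group 1 already captured.
`re.match` only tries the pattern at the start of the string.
The match spans [0:4] → 'egeg'.
Captured: group 1 = 'eg'.

'egeg'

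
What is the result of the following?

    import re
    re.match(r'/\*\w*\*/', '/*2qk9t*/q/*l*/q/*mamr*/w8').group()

`re.match` only tries the pattern at the start of the string.
The match spans [0:9] → '/*2qk9t*/'.

'/*2qk9t*/'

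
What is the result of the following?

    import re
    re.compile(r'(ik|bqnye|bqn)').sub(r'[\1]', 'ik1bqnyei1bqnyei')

'[ik]1[bqnye]i1[bqnye]i'

Branches in `(...|...)` are attempted left-to-right; the first branch that allows the whole pattern to succeed is taken.
Matches: at [0:2] → 'ik'; at [3:8] → 'bqnye'; at [10:15] → 'bqnye'.
The replacement refers to a captured group, so each match is rewritten using its own captured text.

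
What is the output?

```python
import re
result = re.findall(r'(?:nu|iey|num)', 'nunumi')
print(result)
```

['nu', 'nu']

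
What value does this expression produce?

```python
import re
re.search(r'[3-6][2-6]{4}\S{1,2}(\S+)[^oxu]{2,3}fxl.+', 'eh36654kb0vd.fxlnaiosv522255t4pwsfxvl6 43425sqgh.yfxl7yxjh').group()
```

'36654kb0vd.fxlnaiosv522255t4pwsfxvl6 43425sqgh.yfxl7yxjh'

Pattern: a character in [3-6], then exactly 4 of a character in [2-6], then 1 to 2 of a non-whitespace character; then one or more of a non-whitespace character (captured); then 2 to 3 of any character except [oxu], then the literal 'fxl', then one or more of any character.
`re.search` tries every starting position until one works.
The match spans [2:58] → '36654kb0vd.fxlnaiosv522255t4pwsfxvl6 43425sqgh.yfxl7yxjh'.
Captured: group 1 = '0v'.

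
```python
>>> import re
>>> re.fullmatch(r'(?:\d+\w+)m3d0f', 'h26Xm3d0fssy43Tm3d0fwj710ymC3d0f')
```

None

The pattern matches one or more of a digit, then one or more of a word character (non-capturing group); then the literal 'm3d', then the literal '0f'.
`re.fullmatch` is like wrapping the pattern in `^…$` (in single-line mode).
Here the pattern can't cover the whole string, so the call returns None.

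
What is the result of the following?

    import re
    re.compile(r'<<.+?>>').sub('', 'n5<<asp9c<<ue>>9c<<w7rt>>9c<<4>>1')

'n59c9c1'

A non-greedy quantifier consumes as few characters as it can — just enough that the remainder of the pattern still matches from where it stops; whatever follows it matches normally.
Matches: at [2:15] → '<<asp9c<<ue>>'; at [17:25] → '<<w7rt>>'; at [27:32] → '<<4>>'.
Every occurrence is swapped for ''.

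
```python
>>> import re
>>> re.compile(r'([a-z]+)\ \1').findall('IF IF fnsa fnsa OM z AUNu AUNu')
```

`\1` has to match the exact text group 1 already captured.
Because there's exactly one group, `findall` drops the full match and keeps group 1 from the one hit.

['fnsa']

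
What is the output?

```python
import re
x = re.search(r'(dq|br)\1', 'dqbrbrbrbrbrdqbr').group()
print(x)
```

The backreference `\1` re-matches whatever the first group consumed, character for character.
Unlike `match`, `search` isn't anchored — it looks for the pattern anywhere in the string.
The match spans [2:6] → 'brbr'.
Captured: group 1 = 'br'.

brbr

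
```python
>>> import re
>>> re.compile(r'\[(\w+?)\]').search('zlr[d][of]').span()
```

(3, 6)

`re.search` scans for the first position where the pattern succeeds.
The match spans [3:6] → '[d]'.
Captured: group 1 = 'd'.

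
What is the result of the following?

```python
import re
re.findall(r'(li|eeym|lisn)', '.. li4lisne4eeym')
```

['li', 'li', 'eeym']

Alternation isn't longest-match — the leftmost alternative that fits at this position is chosen.
With a single group, `findall` returns only what that group captured — 3 items.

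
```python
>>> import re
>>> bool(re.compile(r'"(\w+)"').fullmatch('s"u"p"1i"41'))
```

`re.fullmatch` requires the pattern to consume the entire string.
Here the pattern can't cover the whole string, so the call returns None, and `bool(None)` is False.

False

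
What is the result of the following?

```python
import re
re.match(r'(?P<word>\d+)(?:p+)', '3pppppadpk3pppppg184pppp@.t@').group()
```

With `match`, the pattern is implicitly anchored at the beginning.
The match spans [0:6] → '3ppppp'.

'3ppppp'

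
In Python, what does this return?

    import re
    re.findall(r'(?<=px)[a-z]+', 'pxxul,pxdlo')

['xul', 'dlo']

Lookahead/lookbehind check context without consuming it, so the matched span excludes the asserted characters.
Scanning left to right: at [2:5] → 'xul'; at [8:11] → 'dlo'.
`findall` yields the raw match text (2 of them) because the pattern has no groups.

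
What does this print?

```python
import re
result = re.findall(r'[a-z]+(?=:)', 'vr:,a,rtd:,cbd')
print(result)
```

['vr', 'rtd']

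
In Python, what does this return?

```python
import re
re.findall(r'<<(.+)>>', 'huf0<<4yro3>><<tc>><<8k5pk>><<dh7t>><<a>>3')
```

['4yro3>><<tc>><<8k5pk>><<dh7t>><<a']

Scanning left to right: at [4:41] match '<<4yro3>><<tc>><<8k5pk>><<dh7t>><<a>>', group 1 = '4yro3>><<tc>><<8k5pk>><<dh7t>><<a'.
With a single group, `findall` returns only what that group captured — 1 item.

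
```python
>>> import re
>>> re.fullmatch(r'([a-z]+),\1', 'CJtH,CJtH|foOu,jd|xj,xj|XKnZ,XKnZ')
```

None

`\1` has to match the exact text group 1 already captured.
`fullmatch` succeeds only if the pattern covers the string from start to end.
Here the pattern can't cover the whole string, so the call returns None.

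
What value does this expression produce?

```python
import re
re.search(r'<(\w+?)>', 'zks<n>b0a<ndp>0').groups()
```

('n',)

`search` walks the string left to right and returns the first match it finds.
The match spans [3:6] → '<n>'.
Captured: group 1 = 'n'.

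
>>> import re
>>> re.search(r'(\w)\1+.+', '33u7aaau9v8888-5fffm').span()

(0, 20)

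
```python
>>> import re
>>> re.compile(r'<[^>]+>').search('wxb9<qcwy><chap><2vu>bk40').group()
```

'<qcwy>'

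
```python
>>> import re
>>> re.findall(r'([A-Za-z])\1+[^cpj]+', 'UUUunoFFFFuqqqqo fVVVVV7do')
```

['U']

A backreference is literal: `\1` must see the identical characters the first group matched.
One capturing group, so `findall` returns just the captured substring from the one match — 1 in all.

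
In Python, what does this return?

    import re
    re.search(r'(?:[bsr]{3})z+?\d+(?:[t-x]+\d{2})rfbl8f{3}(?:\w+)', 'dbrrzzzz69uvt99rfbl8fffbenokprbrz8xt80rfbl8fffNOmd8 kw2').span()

(1, 51)

Pattern: exactly 3 of one of [bsr] (non-capturing group); then one or more of the literal 'z' (lazy), then one or more of a digit; then one or more of a character in [t-x], then exactly 2 of a digit (non-capturing group); then the literal 'rf', then the literal 'bl8', then exactly 3 of the literal 'f'; then one or more of a word character (non-capturing group).
`re.search` scans for the first position where the pattern succeeds.
The match spans [1:51] → 'brrzzzz69uvt99rfbl8fffbenokprbrz8xt80rfbl8fffNOmd8'.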